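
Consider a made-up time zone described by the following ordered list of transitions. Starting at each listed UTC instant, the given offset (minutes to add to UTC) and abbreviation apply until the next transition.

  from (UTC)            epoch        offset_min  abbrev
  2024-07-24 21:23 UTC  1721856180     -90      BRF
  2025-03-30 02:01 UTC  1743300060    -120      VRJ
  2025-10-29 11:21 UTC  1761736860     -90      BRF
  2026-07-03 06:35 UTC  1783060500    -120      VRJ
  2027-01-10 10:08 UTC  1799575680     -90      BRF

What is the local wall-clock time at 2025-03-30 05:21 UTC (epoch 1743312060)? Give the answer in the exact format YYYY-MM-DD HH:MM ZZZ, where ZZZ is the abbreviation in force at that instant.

Query: 2025-03-30 05:21 UTC
Rule 2/5 (VRJ, -02:00): 2025-03-30 02:01 UTC ≤ query < 2025-10-29 11:21 UTC
5·60 + 21 - 120 = 201 min
201 = 0·1440 + 201; 201 = 3·60 + 21 → 03:21, same day
→ 2025-03-30 03:21 VRJ

2025-03-30 03:21 VRJ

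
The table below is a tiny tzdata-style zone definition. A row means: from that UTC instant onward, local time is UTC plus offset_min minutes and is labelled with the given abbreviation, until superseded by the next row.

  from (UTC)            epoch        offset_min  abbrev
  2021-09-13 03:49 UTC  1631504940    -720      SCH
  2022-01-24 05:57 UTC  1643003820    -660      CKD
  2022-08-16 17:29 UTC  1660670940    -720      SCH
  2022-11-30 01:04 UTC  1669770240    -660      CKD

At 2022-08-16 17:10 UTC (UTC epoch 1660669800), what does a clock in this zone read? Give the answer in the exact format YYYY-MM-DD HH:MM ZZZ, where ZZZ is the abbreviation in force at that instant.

Query: 2022-08-16 17:10 UTC
Rule 2/4 (CKD, -11:00): 2022-01-24 05:57 UTC ≤ query < 2022-08-16 17:29 UTC
17·60 + 10 - 660 = 370 min
370 = 0·1440 + 370; 370 = 6·60 + 10 → 06:10, same day
→ 2022-08-16 06:10 CKD

2022-08-16 06:10 CKD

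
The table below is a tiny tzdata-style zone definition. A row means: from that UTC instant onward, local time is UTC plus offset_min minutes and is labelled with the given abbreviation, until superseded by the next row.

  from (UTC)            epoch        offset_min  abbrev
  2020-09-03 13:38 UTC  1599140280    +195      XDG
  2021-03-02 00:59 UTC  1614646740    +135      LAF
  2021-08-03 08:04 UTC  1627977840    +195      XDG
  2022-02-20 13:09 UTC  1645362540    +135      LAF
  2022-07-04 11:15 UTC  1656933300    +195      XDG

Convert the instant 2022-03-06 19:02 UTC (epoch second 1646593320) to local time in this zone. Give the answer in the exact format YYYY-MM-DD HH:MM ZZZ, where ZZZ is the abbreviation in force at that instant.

2022-03-06 21:17 LAF

Query: 2022-03-06 19:02 UTC
Rule 4/5 (LAF, +02:15): 2022-02-20 13:09 UTC ≤ query < 2022-07-04 11:15 UTC
19·60 + 2 + 135 = 1277 min
1277 = 0·1440 + 1277; 1277 = 21·60 + 17 → 21:17, same day
→ 2022-03-06 21:17 LAF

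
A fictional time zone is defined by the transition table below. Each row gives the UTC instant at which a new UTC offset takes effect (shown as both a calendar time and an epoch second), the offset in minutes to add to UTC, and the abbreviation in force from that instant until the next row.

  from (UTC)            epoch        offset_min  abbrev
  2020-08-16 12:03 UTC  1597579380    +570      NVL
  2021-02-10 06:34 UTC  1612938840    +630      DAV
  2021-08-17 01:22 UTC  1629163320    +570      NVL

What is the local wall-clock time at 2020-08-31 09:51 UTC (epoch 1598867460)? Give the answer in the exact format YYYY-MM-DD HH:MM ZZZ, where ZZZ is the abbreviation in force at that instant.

2020-08-31 19:21 NVL

Query: 2020-08-31 09:51 UTC
Rule 1/3 (NVL, +09:30): 2020-08-16 12:03 UTC ≤ query < 2021-02-10 06:34 UTC
9·60 + 51 + 570 = 1161 min
1161 = 0·1440 + 1161; 1161 = 19·60 + 21 → 19:21, same day
→ 2020-08-31 19:21 NVL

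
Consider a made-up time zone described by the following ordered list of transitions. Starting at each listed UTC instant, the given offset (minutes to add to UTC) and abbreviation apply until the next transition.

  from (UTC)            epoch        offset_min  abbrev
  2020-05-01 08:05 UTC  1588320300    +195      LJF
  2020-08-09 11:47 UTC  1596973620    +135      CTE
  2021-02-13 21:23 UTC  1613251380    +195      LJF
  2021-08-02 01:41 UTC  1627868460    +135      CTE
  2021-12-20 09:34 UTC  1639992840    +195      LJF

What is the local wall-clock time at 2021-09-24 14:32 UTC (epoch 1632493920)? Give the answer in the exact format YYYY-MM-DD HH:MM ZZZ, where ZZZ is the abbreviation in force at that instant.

2021-09-24 16:47 CTE

Query: 2021-09-24 14:32 UTC
Rule 4/5 (CTE, +02:15): 2021-08-02 01:41 UTC ≤ query < 2021-12-20 09:34 UTC
14·60 + 32 + 135 = 1007 min
1007 = 0·1440 + 1007; 1007 = 16·60 + 47 → 16:47, same day
→ 2021-09-24 16:47 CTE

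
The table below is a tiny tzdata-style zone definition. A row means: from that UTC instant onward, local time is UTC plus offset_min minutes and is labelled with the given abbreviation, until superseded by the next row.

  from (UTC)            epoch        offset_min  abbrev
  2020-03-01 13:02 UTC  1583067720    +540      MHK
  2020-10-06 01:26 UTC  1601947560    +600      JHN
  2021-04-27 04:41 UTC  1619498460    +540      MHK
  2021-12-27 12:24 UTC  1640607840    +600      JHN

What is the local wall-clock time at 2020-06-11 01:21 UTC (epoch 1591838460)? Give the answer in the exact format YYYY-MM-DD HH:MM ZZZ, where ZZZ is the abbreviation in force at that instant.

Query: 2020-06-11 01:21 UTC
Rule 1/4 (MHK, +09:00): 2020-03-01 13:02 UTC ≤ query < 2020-10-06 01:26 UTC
1·60 + 21 + 540 = 621 min
621 = 0·1440 + 621; 621 = 10·60 + 21 → 10:21, same day
→ 2020-06-11 10:21 MHK

2020-06-11 10:21 MHK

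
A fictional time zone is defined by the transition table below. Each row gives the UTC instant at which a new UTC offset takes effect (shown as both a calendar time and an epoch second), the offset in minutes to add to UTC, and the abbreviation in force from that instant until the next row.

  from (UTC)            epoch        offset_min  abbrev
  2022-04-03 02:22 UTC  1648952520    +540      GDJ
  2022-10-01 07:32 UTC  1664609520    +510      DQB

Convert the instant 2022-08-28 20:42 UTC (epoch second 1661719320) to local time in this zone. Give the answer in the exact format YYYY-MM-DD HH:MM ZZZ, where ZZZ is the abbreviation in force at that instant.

Query: 2022-08-28 20:42 UTC
Rule 1/2 (GDJ, +09:00): 2022-04-03 02:22 UTC ≤ query < 2022-10-01 07:32 UTC
20·60 + 42 + 540 = 1782 min
1782 = 1·1440 + 342; 342 = 5·60 + 42 → 05:42, 2022-08-28 + 1 day = 2022-08-29
→ 2022-08-29 05:42 GDJ

2022-08-29 05:42 GDJ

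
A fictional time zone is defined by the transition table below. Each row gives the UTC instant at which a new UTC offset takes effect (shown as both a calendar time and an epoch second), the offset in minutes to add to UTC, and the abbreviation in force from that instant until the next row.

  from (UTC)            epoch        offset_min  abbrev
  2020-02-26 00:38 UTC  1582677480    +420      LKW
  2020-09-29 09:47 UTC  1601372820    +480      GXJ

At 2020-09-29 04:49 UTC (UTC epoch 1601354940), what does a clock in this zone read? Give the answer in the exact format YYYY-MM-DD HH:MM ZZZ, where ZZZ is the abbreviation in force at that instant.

2020-09-29 11:49 LKW

Query: 2020-09-29 04:49 UTC
Rule 1/2 (LKW, +07:00): 2020-02-26 00:38 UTC ≤ query < 2020-09-29 09:47 UTC
4·60 + 49 + 420 = 709 min
709 = 0·1440 + 709; 709 = 11·60 + 49 → 11:49, same day
→ 2020-09-29 11:49 LKW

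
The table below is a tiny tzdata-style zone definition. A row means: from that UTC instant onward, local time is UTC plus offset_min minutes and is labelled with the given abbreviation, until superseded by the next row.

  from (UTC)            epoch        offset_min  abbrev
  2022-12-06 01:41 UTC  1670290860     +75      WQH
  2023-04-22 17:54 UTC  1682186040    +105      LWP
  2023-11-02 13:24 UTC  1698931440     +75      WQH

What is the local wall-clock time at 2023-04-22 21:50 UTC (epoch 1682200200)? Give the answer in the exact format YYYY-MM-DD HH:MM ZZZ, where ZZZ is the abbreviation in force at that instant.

Query: 2023-04-22 21:50 UTC
Rule 2/3 (LWP, +01:45): 2023-04-22 17:54 UTC ≤ query < 2023-11-02 13:24 UTC
21·60 + 50 + 105 = 1415 min
1415 = 0·1440 + 1415; 1415 = 23·60 + 35 → 23:35, same day
→ 2023-04-22 23:35 LWP

2023-04-22 23:35 LWP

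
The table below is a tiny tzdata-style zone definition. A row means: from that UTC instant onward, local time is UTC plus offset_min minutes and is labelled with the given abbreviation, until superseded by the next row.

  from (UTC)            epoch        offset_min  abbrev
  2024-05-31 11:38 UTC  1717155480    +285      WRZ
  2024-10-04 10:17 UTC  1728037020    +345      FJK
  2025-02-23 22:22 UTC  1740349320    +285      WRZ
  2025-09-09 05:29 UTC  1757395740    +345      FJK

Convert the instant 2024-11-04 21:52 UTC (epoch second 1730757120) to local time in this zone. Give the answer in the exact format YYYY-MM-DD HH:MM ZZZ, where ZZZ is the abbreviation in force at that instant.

2024-11-05 03:37 FJK

Query: 2024-11-04 21:52 UTC
Rule 2/4 (FJK, +05:45): 2024-10-04 10:17 UTC ≤ query < 2025-02-23 22:22 UTC
21·60 + 52 + 345 = 1657 min
1657 = 1·1440 + 217; 217 = 3·60 + 37 → 03:37, 2024-11-04 + 1 day = 2024-11-05
→ 2024-11-05 03:37 FJK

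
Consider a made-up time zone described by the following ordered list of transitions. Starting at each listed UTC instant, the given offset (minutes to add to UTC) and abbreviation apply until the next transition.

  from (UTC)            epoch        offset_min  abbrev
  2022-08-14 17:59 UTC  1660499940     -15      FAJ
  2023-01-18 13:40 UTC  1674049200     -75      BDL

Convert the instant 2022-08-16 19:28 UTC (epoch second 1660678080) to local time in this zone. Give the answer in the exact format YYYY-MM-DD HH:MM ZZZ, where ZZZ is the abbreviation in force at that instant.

Query: 2022-08-16 19:28 UTC
Rule 1/2 (FAJ, -00:15): 2022-08-14 17:59 UTC ≤ query < 2023-01-18 13:40 UTC
19·60 + 28 - 15 = 1153 min
1153 = 0·1440 + 1153; 1153 = 19·60 + 13 → 19:13, same day
→ 2022-08-16 19:13 FAJ

2022-08-16 19:13 FAJ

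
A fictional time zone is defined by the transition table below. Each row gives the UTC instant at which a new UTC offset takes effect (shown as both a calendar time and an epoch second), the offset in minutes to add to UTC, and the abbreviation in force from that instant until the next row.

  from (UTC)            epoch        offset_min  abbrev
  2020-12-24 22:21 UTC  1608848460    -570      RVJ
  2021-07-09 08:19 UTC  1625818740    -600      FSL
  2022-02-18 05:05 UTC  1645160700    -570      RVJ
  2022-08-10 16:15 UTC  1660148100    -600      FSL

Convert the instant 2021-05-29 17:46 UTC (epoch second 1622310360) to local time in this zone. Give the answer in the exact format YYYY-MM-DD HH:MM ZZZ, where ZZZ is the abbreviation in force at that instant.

Query: 2021-05-29 17:46 UTC
Rule 1/4 (RVJ, -09:30): 2020-12-24 22:21 UTC ≤ query < 2021-07-09 08:19 UTC
17·60 + 46 - 570 = 496 min
496 = 0·1440 + 496; 496 = 8·60 + 16 → 08:16, same day
→ 2021-05-29 08:16 RVJ

2021-05-29 08:16 RVJ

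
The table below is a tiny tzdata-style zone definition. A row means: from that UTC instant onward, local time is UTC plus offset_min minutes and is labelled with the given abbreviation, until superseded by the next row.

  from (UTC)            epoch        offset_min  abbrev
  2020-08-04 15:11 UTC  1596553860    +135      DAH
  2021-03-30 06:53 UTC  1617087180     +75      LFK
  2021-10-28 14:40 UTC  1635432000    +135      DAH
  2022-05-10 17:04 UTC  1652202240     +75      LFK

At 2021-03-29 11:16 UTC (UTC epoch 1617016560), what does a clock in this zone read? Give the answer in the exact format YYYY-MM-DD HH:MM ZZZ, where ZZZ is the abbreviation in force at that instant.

Query: 2021-03-29 11:16 UTC
Rule 1/4 (DAH, +02:15): 2020-08-04 15:11 UTC ≤ query < 2021-03-30 06:53 UTC
11·60 + 16 + 135 = 811 min
811 = 0·1440 + 811; 811 = 13·60 + 31 → 13:31, same day
→ 2021-03-29 13:31 DAH

2021-03-29 13:31 DAH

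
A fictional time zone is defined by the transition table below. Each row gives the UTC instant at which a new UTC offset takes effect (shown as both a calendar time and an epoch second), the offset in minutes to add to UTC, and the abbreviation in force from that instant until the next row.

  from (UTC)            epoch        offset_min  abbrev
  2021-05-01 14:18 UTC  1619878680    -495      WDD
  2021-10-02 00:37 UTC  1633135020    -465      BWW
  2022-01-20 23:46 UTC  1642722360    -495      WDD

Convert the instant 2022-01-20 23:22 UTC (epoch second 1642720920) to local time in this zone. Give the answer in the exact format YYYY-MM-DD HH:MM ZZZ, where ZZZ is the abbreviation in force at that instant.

2022-01-20 15:37 BWW

Query: 2022-01-20 23:22 UTC
Rule 2/3 (BWW, -07:45): 2021-10-02 00:37 UTC ≤ query < 2022-01-20 23:46 UTC
23·60 + 22 - 465 = 937 min
937 = 0·1440 + 937; 937 = 15·60 + 37 → 15:37, same day
→ 2022-01-20 15:37 BWW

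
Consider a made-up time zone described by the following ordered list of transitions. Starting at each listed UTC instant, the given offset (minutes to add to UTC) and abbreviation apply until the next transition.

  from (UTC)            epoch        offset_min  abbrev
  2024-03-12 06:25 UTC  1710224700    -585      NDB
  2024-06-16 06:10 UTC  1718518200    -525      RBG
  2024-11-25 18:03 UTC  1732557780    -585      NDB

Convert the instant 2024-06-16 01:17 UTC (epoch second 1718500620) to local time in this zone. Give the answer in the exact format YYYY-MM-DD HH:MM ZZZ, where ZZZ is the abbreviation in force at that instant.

2024-06-15 15:32 NDB

Query: 2024-06-16 01:17 UTC
Rule 1/3 (NDB, -09:45): 2024-03-12 06:25 UTC ≤ query < 2024-06-16 06:10 UTC
1·60 + 17 - 585 = -508 min
-508 = -1·1440 + 932; 932 = 15·60 + 32 → 15:32, 2024-06-16 - 1 day = 2024-06-15
→ 2024-06-15 15:32 NDB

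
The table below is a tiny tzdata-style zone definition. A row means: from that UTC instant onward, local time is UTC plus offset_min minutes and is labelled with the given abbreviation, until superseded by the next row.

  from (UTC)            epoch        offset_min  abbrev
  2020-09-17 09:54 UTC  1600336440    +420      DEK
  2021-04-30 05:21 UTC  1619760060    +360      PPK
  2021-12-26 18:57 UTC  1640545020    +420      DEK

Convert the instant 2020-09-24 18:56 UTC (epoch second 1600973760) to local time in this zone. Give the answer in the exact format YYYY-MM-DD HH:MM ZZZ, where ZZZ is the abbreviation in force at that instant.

2020-09-25 01:56 DEK

Query: 2020-09-24 18:56 UTC
Rule 1/3 (DEK, +07:00): 2020-09-17 09:54 UTC ≤ query < 2021-04-30 05:21 UTC
18·60 + 56 + 420 = 1556 min
1556 = 1·1440 + 116; 116 = 1·60 + 56 → 01:56, 2020-09-24 + 1 day = 2020-09-25
→ 2020-09-25 01:56 DEK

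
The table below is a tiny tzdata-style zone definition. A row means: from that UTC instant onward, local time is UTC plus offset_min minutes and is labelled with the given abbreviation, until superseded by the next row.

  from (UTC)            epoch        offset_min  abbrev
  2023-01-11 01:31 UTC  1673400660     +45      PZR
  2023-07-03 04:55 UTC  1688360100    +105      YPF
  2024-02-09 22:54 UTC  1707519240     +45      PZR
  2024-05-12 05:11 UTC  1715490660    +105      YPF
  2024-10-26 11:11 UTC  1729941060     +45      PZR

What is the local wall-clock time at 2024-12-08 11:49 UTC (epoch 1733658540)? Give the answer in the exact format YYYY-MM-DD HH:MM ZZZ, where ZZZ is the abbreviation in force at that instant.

2024-12-08 12:34 PZR

Query: 2024-12-08 11:49 UTC
Rule 5/5 (PZR, +00:45): 2024-10-26 11:11 UTC ≤ query < +∞
11·60 + 49 + 45 = 754 min
754 = 0·1440 + 754; 754 = 12·60 + 34 → 12:34, same day
→ 2024-12-08 12:34 PZR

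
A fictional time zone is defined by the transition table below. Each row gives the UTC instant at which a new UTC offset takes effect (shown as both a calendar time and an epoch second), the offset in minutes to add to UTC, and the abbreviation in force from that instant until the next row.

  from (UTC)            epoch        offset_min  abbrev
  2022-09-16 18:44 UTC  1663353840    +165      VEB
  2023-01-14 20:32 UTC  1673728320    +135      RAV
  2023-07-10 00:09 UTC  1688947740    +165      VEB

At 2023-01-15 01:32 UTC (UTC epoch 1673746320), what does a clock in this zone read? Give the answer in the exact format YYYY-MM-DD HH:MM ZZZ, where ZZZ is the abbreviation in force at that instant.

2023-01-15 03:47 RAV

Query: 2023-01-15 01:32 UTC
Rule 2/3 (RAV, +02:15): 2023-01-14 20:32 UTC ≤ query < 2023-07-10 00:09 UTC
1·60 + 32 + 135 = 227 min
227 = 0·1440 + 227; 227 = 3·60 + 47 → 03:47, same day
→ 2023-01-15 03:47 RAV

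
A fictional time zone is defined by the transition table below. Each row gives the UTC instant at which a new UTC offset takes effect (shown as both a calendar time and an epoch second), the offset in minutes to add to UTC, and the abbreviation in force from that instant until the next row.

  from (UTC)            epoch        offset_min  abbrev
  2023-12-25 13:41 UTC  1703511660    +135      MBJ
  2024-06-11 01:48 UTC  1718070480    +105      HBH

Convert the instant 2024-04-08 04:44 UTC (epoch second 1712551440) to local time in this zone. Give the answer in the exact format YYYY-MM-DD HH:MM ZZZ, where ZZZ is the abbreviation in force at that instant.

Query: 2024-04-08 04:44 UTC
Rule 1/2 (MBJ, +02:15): 2023-12-25 13:41 UTC ≤ query < 2024-06-11 01:48 UTC
4·60 + 44 + 135 = 419 min
419 = 0·1440 + 419; 419 = 6·60 + 59 → 06:59, same day
→ 2024-04-08 06:59 MBJ

2024-04-08 06:59 MBJ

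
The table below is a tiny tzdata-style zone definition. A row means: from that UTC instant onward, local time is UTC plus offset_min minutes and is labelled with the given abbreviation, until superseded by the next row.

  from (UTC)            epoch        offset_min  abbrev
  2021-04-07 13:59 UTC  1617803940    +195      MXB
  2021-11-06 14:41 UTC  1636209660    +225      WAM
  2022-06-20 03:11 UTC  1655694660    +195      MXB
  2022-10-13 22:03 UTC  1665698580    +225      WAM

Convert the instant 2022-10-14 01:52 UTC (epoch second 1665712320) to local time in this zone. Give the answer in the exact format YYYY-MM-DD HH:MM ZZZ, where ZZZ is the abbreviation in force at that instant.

Query: 2022-10-14 01:52 UTC
Rule 4/4 (WAM, +03:45): 2022-10-13 22:03 UTC ≤ query < +∞
1·60 + 52 + 225 = 337 min
337 = 0·1440 + 337; 337 = 5·60 + 37 → 05:37, same day
→ 2022-10-14 05:37 WAM

2022-10-14 05:37 WAM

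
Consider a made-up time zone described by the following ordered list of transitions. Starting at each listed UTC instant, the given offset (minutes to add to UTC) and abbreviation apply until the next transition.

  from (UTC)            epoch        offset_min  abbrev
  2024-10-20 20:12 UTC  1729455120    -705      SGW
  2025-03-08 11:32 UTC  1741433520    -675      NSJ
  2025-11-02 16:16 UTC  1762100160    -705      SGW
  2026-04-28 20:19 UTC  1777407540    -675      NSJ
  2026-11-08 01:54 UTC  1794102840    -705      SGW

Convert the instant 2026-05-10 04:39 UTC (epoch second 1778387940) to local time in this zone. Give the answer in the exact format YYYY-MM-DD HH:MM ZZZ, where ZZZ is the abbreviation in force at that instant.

Query: 2026-05-10 04:39 UTC
Rule 4/5 (NSJ, -11:15): 2026-04-28 20:19 UTC ≤ query < 2026-11-08 01:54 UTC
4·60 + 39 - 675 = -396 min
-396 = -1·1440 + 1044; 1044 = 17·60 + 24 → 17:24, 2026-05-10 - 1 day = 2026-05-09
→ 2026-05-09 17:24 NSJ

2026-05-09 17:24 NSJ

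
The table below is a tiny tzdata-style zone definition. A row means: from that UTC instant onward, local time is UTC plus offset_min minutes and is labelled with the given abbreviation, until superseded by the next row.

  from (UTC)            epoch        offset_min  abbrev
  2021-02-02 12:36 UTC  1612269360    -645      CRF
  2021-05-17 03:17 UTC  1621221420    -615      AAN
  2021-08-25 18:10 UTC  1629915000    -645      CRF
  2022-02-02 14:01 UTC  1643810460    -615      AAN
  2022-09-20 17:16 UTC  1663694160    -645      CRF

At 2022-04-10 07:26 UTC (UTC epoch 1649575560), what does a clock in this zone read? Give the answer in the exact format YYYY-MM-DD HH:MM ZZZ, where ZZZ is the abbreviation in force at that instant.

2022-04-09 21:11 AAN

Query: 2022-04-10 07:26 UTC
Rule 4/5 (AAN, -10:15): 2022-02-02 14:01 UTC ≤ query < 2022-09-20 17:16 UTC
7·60 + 26 - 615 = -169 min
-169 = -1·1440 + 1271; 1271 = 21·60 + 11 → 21:11, 2022-04-10 - 1 day = 2022-04-09
→ 2022-04-09 21:11 AAN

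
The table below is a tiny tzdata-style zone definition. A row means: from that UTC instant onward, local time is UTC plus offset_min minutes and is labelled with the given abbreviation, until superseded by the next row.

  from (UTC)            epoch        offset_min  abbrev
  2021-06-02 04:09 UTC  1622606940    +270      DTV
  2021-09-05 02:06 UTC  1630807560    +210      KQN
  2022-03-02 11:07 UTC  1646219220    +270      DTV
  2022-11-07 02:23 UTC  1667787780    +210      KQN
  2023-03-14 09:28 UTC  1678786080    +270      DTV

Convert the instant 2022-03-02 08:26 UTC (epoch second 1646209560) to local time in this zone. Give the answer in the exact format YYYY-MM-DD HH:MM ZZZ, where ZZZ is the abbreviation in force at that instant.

Query: 2022-03-02 08:26 UTC
Rule 2/5 (KQN, +03:30): 2021-09-05 02:06 UTC ≤ query < 2022-03-02 11:07 UTC
8·60 + 26 + 210 = 716 min
716 = 0·1440 + 716; 716 = 11·60 + 56 → 11:56, same day
→ 2022-03-02 11:56 KQN

2022-03-02 11:56 KQN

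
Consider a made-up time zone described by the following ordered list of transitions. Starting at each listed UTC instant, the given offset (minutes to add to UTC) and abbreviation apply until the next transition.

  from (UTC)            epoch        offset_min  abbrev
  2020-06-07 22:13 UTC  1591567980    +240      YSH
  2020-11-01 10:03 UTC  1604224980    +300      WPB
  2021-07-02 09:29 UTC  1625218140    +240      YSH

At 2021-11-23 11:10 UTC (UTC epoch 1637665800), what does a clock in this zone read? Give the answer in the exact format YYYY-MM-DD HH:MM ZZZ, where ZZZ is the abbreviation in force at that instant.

2021-11-23 15:10 YSH

Query: 2021-11-23 11:10 UTC
Rule 3/3 (YSH, +04:00): 2021-07-02 09:29 UTC ≤ query < +∞
11·60 + 10 + 240 = 910 min
910 = 0·1440 + 910; 910 = 15·60 + 10 → 15:10, same day
→ 2021-11-23 15:10 YSH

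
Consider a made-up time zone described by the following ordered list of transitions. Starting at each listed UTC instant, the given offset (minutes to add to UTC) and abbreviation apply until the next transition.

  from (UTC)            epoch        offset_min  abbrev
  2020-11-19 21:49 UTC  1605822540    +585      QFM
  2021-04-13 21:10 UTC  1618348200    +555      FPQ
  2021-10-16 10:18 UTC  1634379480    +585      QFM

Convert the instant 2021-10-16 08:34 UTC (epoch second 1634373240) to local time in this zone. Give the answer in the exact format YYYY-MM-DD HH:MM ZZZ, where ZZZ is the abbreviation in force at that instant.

2021-10-16 17:49 FPQ

Query: 2021-10-16 08:34 UTC
Rule 2/3 (FPQ, +09:15): 2021-04-13 21:10 UTC ≤ query < 2021-10-16 10:18 UTC
8·60 + 34 + 555 = 1069 min
1069 = 0·1440 + 1069; 1069 = 17·60 + 49 → 17:49, same day
→ 2021-10-16 17:49 FPQ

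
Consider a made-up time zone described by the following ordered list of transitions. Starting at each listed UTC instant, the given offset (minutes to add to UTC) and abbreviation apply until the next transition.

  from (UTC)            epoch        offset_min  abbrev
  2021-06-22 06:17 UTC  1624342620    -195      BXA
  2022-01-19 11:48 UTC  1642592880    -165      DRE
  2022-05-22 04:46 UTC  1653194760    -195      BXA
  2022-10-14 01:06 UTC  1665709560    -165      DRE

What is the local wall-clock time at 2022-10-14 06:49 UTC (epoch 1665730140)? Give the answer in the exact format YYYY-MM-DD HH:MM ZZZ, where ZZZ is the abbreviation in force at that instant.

Query: 2022-10-14 06:49 UTC
Rule 4/4 (DRE, -02:45): 2022-10-14 01:06 UTC ≤ query < +∞
6·60 + 49 - 165 = 244 min
244 = 0·1440 + 244; 244 = 4·60 + 4 → 04:04, same day
→ 2022-10-14 04:04 DRE

2022-10-14 04:04 DRE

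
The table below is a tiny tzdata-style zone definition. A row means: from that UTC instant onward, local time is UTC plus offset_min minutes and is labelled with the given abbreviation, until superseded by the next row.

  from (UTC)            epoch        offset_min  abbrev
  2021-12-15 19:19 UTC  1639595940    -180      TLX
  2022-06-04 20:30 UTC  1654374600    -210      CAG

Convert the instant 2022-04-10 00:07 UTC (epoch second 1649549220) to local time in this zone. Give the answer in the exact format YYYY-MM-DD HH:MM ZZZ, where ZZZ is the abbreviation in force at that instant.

Query: 2022-04-10 00:07 UTC
Rule 1/2 (TLX, -03:00): 2021-12-15 19:19 UTC ≤ query < 2022-06-04 20:30 UTC
0·60 + 7 - 180 = -173 min
-173 = -1·1440 + 1267; 1267 = 21·60 + 7 → 21:07, 2022-04-10 - 1 day = 2022-04-09
→ 2022-04-09 21:07 TLX

2022-04-09 21:07 TLX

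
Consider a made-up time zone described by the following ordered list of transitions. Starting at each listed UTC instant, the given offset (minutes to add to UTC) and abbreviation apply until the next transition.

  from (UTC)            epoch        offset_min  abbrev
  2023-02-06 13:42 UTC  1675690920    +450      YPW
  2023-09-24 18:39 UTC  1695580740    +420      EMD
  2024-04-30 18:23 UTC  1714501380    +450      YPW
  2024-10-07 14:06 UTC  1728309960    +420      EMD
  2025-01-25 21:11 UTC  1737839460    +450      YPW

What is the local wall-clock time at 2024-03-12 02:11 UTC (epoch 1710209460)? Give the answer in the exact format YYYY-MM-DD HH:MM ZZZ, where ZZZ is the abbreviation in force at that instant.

Query: 2024-03-12 02:11 UTC
Rule 2/5 (EMD, +07:00): 2023-09-24 18:39 UTC ≤ query < 2024-04-30 18:23 UTC
2·60 + 11 + 420 = 551 min
551 = 0·1440 + 551; 551 = 9·60 + 11 → 09:11, same day
→ 2024-03-12 09:11 EMD

2024-03-12 09:11 EMD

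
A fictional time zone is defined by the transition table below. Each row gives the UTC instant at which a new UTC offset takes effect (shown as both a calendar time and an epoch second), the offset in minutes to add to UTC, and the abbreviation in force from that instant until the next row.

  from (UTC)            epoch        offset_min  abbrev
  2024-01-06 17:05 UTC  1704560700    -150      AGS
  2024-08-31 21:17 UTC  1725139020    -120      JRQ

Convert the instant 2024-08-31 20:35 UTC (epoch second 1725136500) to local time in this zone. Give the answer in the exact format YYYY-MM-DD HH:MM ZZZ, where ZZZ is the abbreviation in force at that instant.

Query: 2024-08-31 20:35 UTC
Rule 1/2 (AGS, -02:30): 2024-01-06 17:05 UTC ≤ query < 2024-08-31 21:17 UTC
20·60 + 35 - 150 = 1085 min
1085 = 0·1440 + 1085; 1085 = 18·60 + 5 → 18:05, same day
→ 2024-08-31 18:05 AGS

2024-08-31 18:05 AGS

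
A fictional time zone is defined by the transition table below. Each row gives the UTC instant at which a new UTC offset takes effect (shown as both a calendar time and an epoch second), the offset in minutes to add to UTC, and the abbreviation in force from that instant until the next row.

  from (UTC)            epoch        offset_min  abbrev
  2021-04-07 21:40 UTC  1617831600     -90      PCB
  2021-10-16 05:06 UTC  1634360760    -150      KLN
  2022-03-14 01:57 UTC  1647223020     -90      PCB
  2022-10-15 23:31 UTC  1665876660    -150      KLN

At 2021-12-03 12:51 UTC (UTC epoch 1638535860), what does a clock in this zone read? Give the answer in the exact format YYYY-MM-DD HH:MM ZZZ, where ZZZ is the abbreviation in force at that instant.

2021-12-03 10:21 KLN

Query: 2021-12-03 12:51 UTC
Rule 2/4 (KLN, -02:30): 2021-10-16 05:06 UTC ≤ query < 2022-03-14 01:57 UTC
12·60 + 51 - 150 = 621 min
621 = 0·1440 + 621; 621 = 10·60 + 21 → 10:21, same day
→ 2021-12-03 10:21 KLN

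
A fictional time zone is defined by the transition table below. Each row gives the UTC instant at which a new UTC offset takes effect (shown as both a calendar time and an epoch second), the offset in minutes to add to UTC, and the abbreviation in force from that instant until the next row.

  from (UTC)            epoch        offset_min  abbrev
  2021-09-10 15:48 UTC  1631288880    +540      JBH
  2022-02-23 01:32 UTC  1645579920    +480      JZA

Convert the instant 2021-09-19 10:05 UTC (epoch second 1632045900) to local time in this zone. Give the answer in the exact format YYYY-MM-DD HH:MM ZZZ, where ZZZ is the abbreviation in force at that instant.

Query: 2021-09-19 10:05 UTC
Rule 1/2 (JBH, +09:00): 2021-09-10 15:48 UTC ≤ query < 2022-02-23 01:32 UTC
10·60 + 5 + 540 = 1145 min
1145 = 0·1440 + 1145; 1145 = 19·60 + 5 → 19:05, same day
→ 2021-09-19 19:05 JBH

2021-09-19 19:05 JBH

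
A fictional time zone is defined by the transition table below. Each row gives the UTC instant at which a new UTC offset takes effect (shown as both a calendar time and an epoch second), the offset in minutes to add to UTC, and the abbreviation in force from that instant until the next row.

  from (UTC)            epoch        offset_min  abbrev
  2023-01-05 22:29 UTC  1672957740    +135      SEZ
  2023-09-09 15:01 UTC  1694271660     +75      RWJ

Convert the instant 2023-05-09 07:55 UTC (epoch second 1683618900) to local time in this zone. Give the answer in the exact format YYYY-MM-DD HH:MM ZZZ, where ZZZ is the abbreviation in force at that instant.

2023-05-09 10:10 SEZ

Query: 2023-05-09 07:55 UTC
Rule 1/2 (SEZ, +02:15): 2023-01-05 22:29 UTC ≤ query < 2023-09-09 15:01 UTC
7·60 + 55 + 135 = 610 min
610 = 0·1440 + 610; 610 = 10·60 + 10 → 10:10, same day
→ 2023-05-09 10:10 SEZ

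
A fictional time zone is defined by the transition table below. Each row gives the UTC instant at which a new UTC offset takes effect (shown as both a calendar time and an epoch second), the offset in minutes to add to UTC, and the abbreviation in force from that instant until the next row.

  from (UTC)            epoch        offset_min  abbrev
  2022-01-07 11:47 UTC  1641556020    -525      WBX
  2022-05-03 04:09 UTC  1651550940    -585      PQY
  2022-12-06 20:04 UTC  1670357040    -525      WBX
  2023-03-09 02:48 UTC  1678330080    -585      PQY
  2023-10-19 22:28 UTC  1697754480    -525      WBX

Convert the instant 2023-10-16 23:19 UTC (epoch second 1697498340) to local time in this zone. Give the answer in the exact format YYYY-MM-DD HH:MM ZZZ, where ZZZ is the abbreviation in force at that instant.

2023-10-16 13:34 PQY

Query: 2023-10-16 23:19 UTC
Rule 4/5 (PQY, -09:45): 2023-03-09 02:48 UTC ≤ query < 2023-10-19 22:28 UTC
23·60 + 19 - 585 = 814 min
814 = 0·1440 + 814; 814 = 13·60 + 34 → 13:34, same day
→ 2023-10-16 13:34 PQY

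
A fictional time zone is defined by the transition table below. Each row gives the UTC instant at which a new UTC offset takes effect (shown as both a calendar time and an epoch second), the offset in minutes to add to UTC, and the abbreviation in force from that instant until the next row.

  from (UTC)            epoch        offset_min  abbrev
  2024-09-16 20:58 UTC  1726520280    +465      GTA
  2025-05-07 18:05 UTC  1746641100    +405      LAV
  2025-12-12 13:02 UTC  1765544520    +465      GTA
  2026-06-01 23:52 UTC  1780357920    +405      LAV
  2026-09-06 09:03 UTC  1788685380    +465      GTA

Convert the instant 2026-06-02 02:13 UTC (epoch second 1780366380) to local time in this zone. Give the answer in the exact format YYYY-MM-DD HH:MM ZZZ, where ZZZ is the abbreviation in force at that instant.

Query: 2026-06-02 02:13 UTC
Rule 4/5 (LAV, +06:45): 2026-06-01 23:52 UTC ≤ query < 2026-09-06 09:03 UTC
2·60 + 13 + 405 = 538 min
538 = 0·1440 + 538; 538 = 8·60 + 58 → 08:58, same day
→ 2026-06-02 08:58 LAV

2026-06-02 08:58 LAV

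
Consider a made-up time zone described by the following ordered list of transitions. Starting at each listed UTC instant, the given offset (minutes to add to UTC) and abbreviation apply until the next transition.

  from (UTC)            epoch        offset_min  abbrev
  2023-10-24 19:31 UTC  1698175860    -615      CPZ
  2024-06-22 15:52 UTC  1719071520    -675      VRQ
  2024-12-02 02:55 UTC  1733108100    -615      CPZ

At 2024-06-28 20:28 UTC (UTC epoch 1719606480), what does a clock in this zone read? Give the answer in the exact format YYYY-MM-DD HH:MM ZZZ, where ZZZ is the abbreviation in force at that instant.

2024-06-28 09:13 VRQ

Query: 2024-06-28 20:28 UTC
Rule 2/3 (VRQ, -11:15): 2024-06-22 15:52 UTC ≤ query < 2024-12-02 02:55 UTC
20·60 + 28 - 675 = 553 min
553 = 0·1440 + 553; 553 = 9·60 + 13 → 09:13, same day
→ 2024-06-28 09:13 VRQ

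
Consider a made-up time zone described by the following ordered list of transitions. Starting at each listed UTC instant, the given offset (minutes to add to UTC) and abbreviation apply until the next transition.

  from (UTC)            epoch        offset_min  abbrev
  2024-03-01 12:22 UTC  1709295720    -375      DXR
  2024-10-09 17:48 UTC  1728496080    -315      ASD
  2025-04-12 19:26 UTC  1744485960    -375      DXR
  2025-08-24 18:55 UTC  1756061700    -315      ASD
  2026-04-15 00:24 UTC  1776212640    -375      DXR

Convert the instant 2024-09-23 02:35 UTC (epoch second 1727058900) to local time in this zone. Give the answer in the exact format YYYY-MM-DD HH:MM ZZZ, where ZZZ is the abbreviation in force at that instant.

Query: 2024-09-23 02:35 UTC
Rule 1/5 (DXR, -06:15): 2024-03-01 12:22 UTC ≤ query < 2024-10-09 17:48 UTC
2·60 + 35 - 375 = -220 min
-220 = -1·1440 + 1220; 1220 = 20·60 + 20 → 20:20, 2024-09-23 - 1 day = 2024-09-22
→ 2024-09-22 20:20 DXR

2024-09-22 20:20 DXR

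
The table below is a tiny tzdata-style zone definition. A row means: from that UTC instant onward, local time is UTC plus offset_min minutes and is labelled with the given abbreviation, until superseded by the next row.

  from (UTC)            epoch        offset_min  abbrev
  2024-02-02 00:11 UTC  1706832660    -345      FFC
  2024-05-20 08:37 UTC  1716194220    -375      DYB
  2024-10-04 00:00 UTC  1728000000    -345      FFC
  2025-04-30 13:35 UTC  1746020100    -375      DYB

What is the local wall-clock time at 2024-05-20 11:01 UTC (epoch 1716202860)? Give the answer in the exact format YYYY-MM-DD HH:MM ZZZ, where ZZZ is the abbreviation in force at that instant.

2024-05-20 04:46 DYB

Query: 2024-05-20 11:01 UTC
Rule 2/4 (DYB, -06:15): 2024-05-20 08:37 UTC ≤ query < 2024-10-04 00:00 UTC
11·60 + 1 - 375 = 286 min
286 = 0·1440 + 286; 286 = 4·60 + 46 → 04:46, same day
→ 2024-05-20 04:46 DYB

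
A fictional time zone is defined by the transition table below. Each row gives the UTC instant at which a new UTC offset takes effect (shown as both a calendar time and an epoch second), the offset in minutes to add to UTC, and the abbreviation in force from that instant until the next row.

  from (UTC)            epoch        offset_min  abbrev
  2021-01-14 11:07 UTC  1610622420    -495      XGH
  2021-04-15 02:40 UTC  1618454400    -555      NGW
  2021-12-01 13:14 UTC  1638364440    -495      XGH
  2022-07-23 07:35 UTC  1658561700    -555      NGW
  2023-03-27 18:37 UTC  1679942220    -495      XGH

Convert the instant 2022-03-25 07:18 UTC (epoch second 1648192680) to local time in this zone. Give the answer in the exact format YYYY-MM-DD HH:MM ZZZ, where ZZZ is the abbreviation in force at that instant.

2022-03-24 23:03 XGH

Query: 2022-03-25 07:18 UTC
Rule 3/5 (XGH, -08:15): 2021-12-01 13:14 UTC ≤ query < 2022-07-23 07:35 UTC
7·60 + 18 - 495 = -57 min
-57 = -1·1440 + 1383; 1383 = 23·60 + 3 → 23:03, 2022-03-25 - 1 day = 2022-03-24
→ 2022-03-24 23:03 XGH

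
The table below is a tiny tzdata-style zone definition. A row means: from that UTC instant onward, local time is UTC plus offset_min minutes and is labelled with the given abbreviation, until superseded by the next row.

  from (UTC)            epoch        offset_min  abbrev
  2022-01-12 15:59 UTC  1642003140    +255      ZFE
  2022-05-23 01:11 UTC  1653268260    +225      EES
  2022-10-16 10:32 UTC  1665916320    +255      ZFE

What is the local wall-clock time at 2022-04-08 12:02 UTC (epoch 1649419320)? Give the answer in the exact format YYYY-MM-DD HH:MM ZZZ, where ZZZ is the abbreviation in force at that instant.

2022-04-08 16:17 ZFE

Query: 2022-04-08 12:02 UTC
Rule 1/3 (ZFE, +04:15): 2022-01-12 15:59 UTC ≤ query < 2022-05-23 01:11 UTC
12·60 + 2 + 255 = 977 min
977 = 0·1440 + 977; 977 = 16·60 + 17 → 16:17, same day
→ 2022-04-08 16:17 ZFE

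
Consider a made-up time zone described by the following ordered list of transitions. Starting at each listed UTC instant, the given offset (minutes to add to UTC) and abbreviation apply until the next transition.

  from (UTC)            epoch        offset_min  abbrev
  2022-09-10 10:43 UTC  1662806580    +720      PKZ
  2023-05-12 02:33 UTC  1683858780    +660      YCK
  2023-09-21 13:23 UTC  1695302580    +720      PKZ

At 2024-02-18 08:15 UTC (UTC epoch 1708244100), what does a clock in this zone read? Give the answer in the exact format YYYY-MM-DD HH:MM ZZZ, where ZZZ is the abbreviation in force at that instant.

2024-02-18 20:15 PKZ

Query: 2024-02-18 08:15 UTC
Rule 3/3 (PKZ, +12:00): 2023-09-21 13:23 UTC ≤ query < +∞
8·60 + 15 + 720 = 1215 min
1215 = 0·1440 + 1215; 1215 = 20·60 + 15 → 20:15, same day
→ 2024-02-18 20:15 PKZ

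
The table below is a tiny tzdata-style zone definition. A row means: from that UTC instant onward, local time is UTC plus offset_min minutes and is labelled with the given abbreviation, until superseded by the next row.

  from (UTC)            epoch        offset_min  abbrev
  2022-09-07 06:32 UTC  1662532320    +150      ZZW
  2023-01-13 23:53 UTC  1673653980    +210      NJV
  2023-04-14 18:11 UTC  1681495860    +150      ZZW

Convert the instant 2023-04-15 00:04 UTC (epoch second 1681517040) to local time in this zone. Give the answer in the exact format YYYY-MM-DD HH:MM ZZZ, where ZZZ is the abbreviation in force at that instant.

2023-04-15 02:34 ZZW

Query: 2023-04-15 00:04 UTC
Rule 3/3 (ZZW, +02:30): 2023-04-14 18:11 UTC ≤ query < +∞
0·60 + 4 + 150 = 154 min
154 = 0·1440 + 154; 154 = 2·60 + 34 → 02:34, same day
→ 2023-04-15 02:34 ZZW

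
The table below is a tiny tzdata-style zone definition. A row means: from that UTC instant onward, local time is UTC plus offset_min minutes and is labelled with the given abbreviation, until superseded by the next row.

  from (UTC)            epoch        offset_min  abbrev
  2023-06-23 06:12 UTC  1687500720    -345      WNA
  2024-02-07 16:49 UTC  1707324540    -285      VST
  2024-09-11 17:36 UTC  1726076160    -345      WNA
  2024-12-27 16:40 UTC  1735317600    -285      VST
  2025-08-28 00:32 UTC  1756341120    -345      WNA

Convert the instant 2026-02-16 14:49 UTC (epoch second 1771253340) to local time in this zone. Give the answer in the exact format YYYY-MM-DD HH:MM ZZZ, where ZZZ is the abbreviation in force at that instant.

2026-02-16 09:04 WNA

Query: 2026-02-16 14:49 UTC
Rule 5/5 (WNA, -05:45): 2025-08-28 00:32 UTC ≤ query < +∞
14·60 + 49 - 345 = 544 min
544 = 0·1440 + 544; 544 = 9·60 + 4 → 09:04, same day
→ 2026-02-16 09:04 WNA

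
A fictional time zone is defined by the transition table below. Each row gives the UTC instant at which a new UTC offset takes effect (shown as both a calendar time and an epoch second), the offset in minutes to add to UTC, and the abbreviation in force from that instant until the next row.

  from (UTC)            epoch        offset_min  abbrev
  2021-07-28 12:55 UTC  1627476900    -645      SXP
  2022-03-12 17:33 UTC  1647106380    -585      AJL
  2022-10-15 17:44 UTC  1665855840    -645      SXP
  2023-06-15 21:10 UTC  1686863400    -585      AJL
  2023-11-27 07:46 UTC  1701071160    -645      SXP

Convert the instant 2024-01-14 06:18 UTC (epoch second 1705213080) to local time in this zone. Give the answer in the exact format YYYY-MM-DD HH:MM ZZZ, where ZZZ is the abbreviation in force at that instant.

Query: 2024-01-14 06:18 UTC
Rule 5/5 (SXP, -10:45): 2023-11-27 07:46 UTC ≤ query < +∞
6·60 + 18 - 645 = -267 min
-267 = -1·1440 + 1173; 1173 = 19·60 + 33 → 19:33, 2024-01-14 - 1 day = 2024-01-13
→ 2024-01-13 19:33 SXP

2024-01-13 19:33 SXP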